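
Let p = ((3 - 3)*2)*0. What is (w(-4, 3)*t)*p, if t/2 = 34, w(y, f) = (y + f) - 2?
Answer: 0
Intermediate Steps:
w(y, f) = -2 + f + y (w(y, f) = (f + y) - 2 = -2 + f + y)
p = 0 (p = (0*2)*0 = 0*0 = 0)
t = 68 (t = 2*34 = 68)
(w(-4, 3)*t)*p = ((-2 + 3 - 4)*68)*0 = -3*68*0 = -204*0 = 0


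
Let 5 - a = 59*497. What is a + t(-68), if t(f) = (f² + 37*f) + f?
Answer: -27278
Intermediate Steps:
t(f) = f² + 38*f
a = -29318 (a = 5 - 59*497 = 5 - 1*29323 = 5 - 29323 = -29318)
a + t(-68) = -29318 - 68*(38 - 68) = -29318 - 68*(-30) = -29318 + 2040 = -27278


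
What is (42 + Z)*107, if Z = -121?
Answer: -8453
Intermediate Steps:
(42 + Z)*107 = (42 - 121)*107 = -79*107 = -8453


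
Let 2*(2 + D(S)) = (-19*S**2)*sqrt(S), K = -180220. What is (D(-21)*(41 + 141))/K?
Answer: 91/45055 + 762489*I*sqrt(21)/180220 ≈ 0.0020198 + 19.388*I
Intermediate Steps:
D(S) = -2 - 19*S**(5/2)/2 (D(S) = -2 + ((-19*S**2)*sqrt(S))/2 = -2 + (-19*S**(5/2))/2 = -2 - 19*S**(5/2)/2)
(D(-21)*(41 + 141))/K = ((-2 - 8379*I*sqrt(21)/2)*(41 + 141))/(-180220) = ((-2 - 8379*I*sqrt(21)/2)*182)*(-1/180220) = (-364 - 762489*I*sqrt(21))*(-1/180220) = 91/45055 + 762489*I*sqrt(21)/180220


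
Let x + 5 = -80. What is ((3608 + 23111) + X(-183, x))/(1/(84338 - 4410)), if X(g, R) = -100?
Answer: 2127603432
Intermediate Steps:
x = -85 (x = -5 - 80 = -85)
((3608 + 23111) + X(-183, x))/(1/(84338 - 4410)) = ((3608 + 23111) - 100)/(1/(84338 - 4410)) = (26719 - 100)/(1/79928) = 26619/(1/79928) = 26619*79928 = 2127603432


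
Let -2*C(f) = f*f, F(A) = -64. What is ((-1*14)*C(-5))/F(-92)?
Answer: -175/64 ≈ -2.7344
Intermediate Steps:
C(f) = -f**2/2 (C(f) = -f*f/2 = -f**2/2)
((-1*14)*C(-5))/F(-92) = ((-1*14)*(-1/2*(-5)**2))/(-64) = -(-7)*25*(-1/64) = -14*(-25/2)*(-1/64) = 175*(-1/64) = -175/64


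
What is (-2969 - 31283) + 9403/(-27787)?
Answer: -951769727/27787 ≈ -34252.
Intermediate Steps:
(-2969 - 31283) + 9403/(-27787) = -34252 + 9403*(-1/27787) = -34252 - 9403/27787 = -951769727/27787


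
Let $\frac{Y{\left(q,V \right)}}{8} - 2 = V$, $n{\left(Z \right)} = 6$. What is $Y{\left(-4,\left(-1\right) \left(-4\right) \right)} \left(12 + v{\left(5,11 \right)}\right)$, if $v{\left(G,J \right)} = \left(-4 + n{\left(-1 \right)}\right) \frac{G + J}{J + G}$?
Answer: $672$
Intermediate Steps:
$Y{\left(q,V \right)} = 16 + 8 V$
$v{\left(G,J \right)} = 2$ ($v{\left(G,J \right)} = \left(-4 + 6\right) \frac{G + J}{J + G} = 2 \frac{G + J}{G + J} = 2 \cdot 1 = 2$)
$Y{\left(-4,\left(-1\right) \left(-4\right) \right)} \left(12 + v{\left(5,11 \right)}\right) = \left(16 + 8 \left(\left(-1\right) \left(-4\right)\right)\right) \left(12 + 2\right) = \left(16 + 8 \cdot 4\right) 14 = \left(16 + 32\right) 14 = 48 \cdot 14 = 672$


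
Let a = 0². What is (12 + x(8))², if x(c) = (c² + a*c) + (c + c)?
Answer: 8464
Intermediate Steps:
a = 0
x(c) = c² + 2*c (x(c) = (c² + 0*c) + (c + c) = (c² + 0) + 2*c = c² + 2*c)
(12 + x(8))² = (12 + 8*(2 + 8))² = (12 + 8*10)² = (12 + 80)² = 92² = 8464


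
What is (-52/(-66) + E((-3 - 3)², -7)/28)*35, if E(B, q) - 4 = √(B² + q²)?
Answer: 1075/33 + 5*√1345/4 ≈ 78.419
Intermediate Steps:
E(B, q) = 4 + √(B² + q²)
(-52/(-66) + E((-3 - 3)², -7)/28)*35 = (-52/(-66) + (4 + √(((-3 - 3)²)² + (-7)²))/28)*35 = (-52*(-1/66) + (4 + √(((-6)²)² + 49))*(1/28))*35 = (26/33 + (4 + √(36² + 49))*(1/28))*35 = (26/33 + (4 + √(1296 + 49))*(1/28))*35 = (26/33 + (4 + √1345)*(1/28))*35 = (26/33 + (⅐ + √1345/28))*35 = (215/231 + √1345/28)*35 = 1075/33 + 5*√1345/4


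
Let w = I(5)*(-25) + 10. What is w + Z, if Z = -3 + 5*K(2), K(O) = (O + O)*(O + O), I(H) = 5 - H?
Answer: 87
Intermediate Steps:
w = 10 (w = (5 - 1*5)*(-25) + 10 = (5 - 5)*(-25) + 10 = 0*(-25) + 10 = 0 + 10 = 10)
K(O) = 4*O² (K(O) = (2*O)*(2*O) = 4*O²)
Z = 77 (Z = -3 + 5*(4*2²) = -3 + 5*(4*4) = -3 + 5*16 = -3 + 80 = 77)
w + Z = 10 + 77 = 87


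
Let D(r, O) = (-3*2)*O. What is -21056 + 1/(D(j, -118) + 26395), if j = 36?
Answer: -570680767/27103 ≈ -21056.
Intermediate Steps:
D(r, O) = -6*O
-21056 + 1/(D(j, -118) + 26395) = -21056 + 1/(-6*(-118) + 26395) = -21056 + 1/(708 + 26395) = -21056 + 1/27103 = -570680767/27103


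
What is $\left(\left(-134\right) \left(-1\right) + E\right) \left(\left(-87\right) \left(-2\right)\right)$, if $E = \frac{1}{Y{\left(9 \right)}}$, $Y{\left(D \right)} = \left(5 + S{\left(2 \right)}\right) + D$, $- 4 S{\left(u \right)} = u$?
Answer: $\frac{209960}{9} \approx 23329.0$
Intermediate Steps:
$S{\left(u \right)} = - \frac{u}{4}$
$Y{\left(D \right)} = \frac{9}{2} + D$ ($Y{\left(D \right)} = \left(5 - \frac{1}{2}\right) + D = \frac{9}{2} + D$)
$E = \frac{2}{27}$ ($E = \frac{1}{\frac{9}{2} + 9} = \frac{1}{\frac{27}{2}} = \frac{2}{27} \approx 0.074074$)
$\left(\left(-134\right) \left(-1\right) + E\right) \left(\left(-87\right) \left(-2\right)\right) = \left(\left(-134\right) \left(-1\right) + \frac{2}{27}\right) \left(\left(-87\right) \left(-2\right)\right) = \left(134 + \frac{2}{27}\right) 174 = \frac{3620}{27} \cdot 174 = \frac{209960}{9}$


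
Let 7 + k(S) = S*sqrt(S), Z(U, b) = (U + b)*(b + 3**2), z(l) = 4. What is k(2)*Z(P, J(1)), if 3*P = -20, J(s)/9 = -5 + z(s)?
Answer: 0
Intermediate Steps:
J(s) = -9 (J(s) = 9*(-5 + 4) = 9*(-1) = -9)
P = -20/3 (P = (1/3)*(-20) = -20/3 ≈ -6.6667)
Z(U, b) = (9 + b)*(U + b) (Z(U, b) = (U + b)*(b + 9) = (U + b)*(9 + b) = (9 + b)*(U + b))
k(S) = -7 + S**(3/2) (k(S) = -7 + S*sqrt(S) = -7 + S**(3/2))
k(2)*Z(P, J(1)) = (-7 + 2**(3/2))*((-9)**2 + 9*(-20/3) + 9*(-9) - 20/3*(-9)) = (-7 + 2*sqrt(2))*(81 - 60 - 81 + 60) = (-7 + 2*sqrt(2))*0 = 0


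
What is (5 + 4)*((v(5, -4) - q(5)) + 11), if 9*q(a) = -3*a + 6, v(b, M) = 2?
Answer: 126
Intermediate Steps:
q(a) = 2/3 - a/3 (q(a) = (-3*a + 6)/9 = (6 - 3*a)/9 = 2/3 - a/3)
(5 + 4)*((v(5, -4) - q(5)) + 11) = (5 + 4)*((2 - (2/3 - 1/3*5)) + 11) = 9*((2 - (2/3 - 5/3)) + 11) = 9*((2 - 1*(-1)) + 11) = 9*((2 + 1) + 11) = 9*(3 + 11) = 9*14 = 126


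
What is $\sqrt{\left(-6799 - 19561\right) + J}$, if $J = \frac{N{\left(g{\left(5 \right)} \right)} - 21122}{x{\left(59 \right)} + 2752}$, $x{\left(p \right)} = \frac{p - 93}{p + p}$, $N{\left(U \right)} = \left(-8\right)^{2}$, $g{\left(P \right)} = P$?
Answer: $\frac{i \sqrt{77221617852498}}{54117} \approx 162.38 i$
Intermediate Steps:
$N{\left(U \right)} = 64$
$x{\left(p \right)} = \frac{-93 + p}{2 p}$
$J = - \frac{1242422}{162351}$ ($J = \frac{64 - 21122}{\frac{-93 + 59}{2 \cdot 59} + 2752} = - \frac{21058}{\frac{1}{2} \cdot \frac{1}{59} \left(-34\right) + 2752} = - \frac{21058}{- \frac{17}{59} + 2752} = - \frac{21058}{\frac{162351}{59}} = \left(-21058\right) \frac{59}{162351} = - \frac{1242422}{162351} \approx -7.6527$)
$\sqrt{\left(-6799 - 19561\right) + J} = \sqrt{\left(-6799 - 19561\right) - \frac{1242422}{162351}} = \sqrt{-26360 - \frac{1242422}{162351}} = \sqrt{- \frac{4280814782}{162351}} = \frac{i \sqrt{77221617852498}}{54117}$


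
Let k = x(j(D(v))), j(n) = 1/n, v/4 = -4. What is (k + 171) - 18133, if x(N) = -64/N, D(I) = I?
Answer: -16938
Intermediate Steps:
v = -16 (v = 4*(-4) = -16)
k = 1024 (k = -64/(1/(-16)) = -64/(-1/16) = -64*(-16) = 1024)
(k + 171) - 18133 = (1024 + 171) - 18133 = 1195 - 18133 = -16938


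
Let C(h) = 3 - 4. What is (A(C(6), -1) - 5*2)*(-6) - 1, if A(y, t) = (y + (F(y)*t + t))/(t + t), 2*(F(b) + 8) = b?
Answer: 157/2 ≈ 78.500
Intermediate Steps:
C(h) = -1
F(b) = -8 + b/2
A(y, t) = (t + y + t*(-8 + y/2))/(2*t) (A(y, t) = (y + ((-8 + y/2)*t + t))/(t + t) = (y + (t*(-8 + y/2) + t))/((2*t)) = (y + (t + t*(-8 + y/2)))*(1/(2*t)) = (t + y + t*(-8 + y/2))*(1/(2*t)) = (t + y + t*(-8 + y/2))/(2*t))
(A(C(6), -1) - 5*2)*(-6) - 1 = ((¼)*(2*(-1) - (-14 - 1))/(-1) - 5*2)*(-6) - 1 = ((¼)*(-1)*(-2 - 1*(-15)) - 10)*(-6) - 1 = ((¼)*(-1)*(-2 + 15) - 10)*(-6) - 1 = ((¼)*(-1)*13 - 10)*(-6) - 1 = (-13/4 - 10)*(-6) - 1 = -53/4*(-6) - 1 = 159/2 - 1 = 157/2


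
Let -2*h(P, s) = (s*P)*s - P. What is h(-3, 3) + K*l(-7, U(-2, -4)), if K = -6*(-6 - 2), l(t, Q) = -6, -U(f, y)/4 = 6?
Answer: -276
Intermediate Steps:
U(f, y) = -24 (U(f, y) = -4*6 = -24)
h(P, s) = P/2 - P*s²/2 (h(P, s) = -((s*P)*s - P)/2 = -((P*s)*s - P)/2 = -(P*s² - P)/2 = -(-P + P*s²)/2 = P/2 - P*s²/2)
K = 48 (K = -6*(-8) = 48)
h(-3, 3) + K*l(-7, U(-2, -4)) = (½)*(-3)*(1 - 1*3²) + 48*(-6) = (½)*(-3)*(1 - 1*9) - 288 = (½)*(-3)*(1 - 9) - 288 = (½)*(-3)*(-8) - 288 = 12 - 288 = -276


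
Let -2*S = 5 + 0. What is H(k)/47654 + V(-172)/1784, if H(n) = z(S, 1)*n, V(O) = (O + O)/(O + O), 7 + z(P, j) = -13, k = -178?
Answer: 3199347/42507368 ≈ 0.075266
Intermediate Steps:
S = -5/2 (S = -(5 + 0)/2 = -½*5 = -5/2 ≈ -2.5000)
z(P, j) = -20 (z(P, j) = -7 - 13 = -20)
V(O) = 1 (V(O) = (2*O)/((2*O)) = (2*O)*(1/(2*O)) = 1)
H(n) = -20*n
H(k)/47654 + V(-172)/1784 = -20*(-178)/47654 + 1/1784 = 3560*(1/47654) + 1*(1/1784) = 1780/23827 + 1/1784 = 3199347/42507368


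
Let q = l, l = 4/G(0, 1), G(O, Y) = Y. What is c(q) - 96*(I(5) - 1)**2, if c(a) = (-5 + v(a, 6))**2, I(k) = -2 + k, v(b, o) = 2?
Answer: -375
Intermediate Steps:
l = 4 (l = 4/1 = 4*1 = 4)
q = 4
c(a) = 9 (c(a) = (-5 + 2)**2 = (-3)**2 = 9)
c(q) - 96*(I(5) - 1)**2 = 9 - 96*((-2 + 5) - 1)**2 = 9 - 96*(3 - 1)**2 = 9 - 96*2**2 = 9 - 96*4 = 9 - 384 = -375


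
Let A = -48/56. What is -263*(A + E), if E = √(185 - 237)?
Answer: 1578/7 - 526*I*√13 ≈ 225.43 - 1896.5*I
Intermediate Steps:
A = -6/7 (A = -48*1/56 = -6/7 ≈ -0.85714)
E = 2*I*√13 (E = √(-52) = 2*I*√13 ≈ 7.2111*I)
-263*(A + E) = -263*(-6/7 + 2*I*√13) = 1578/7 - 526*I*√13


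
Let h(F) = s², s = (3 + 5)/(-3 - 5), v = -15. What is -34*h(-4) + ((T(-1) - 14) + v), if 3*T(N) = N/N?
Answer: -188/3 ≈ -62.667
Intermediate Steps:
T(N) = ⅓ (T(N) = (N/N)/3 = (⅓)*1 = ⅓)
s = -1 (s = 8/(-8) = 8*(-⅛) = -1)
h(F) = 1 (h(F) = (-1)² = 1)
-34*h(-4) + ((T(-1) - 14) + v) = -34*1 + ((⅓ - 14) - 15) = -34 + (-41/3 - 15) = -34 - 86/3 = -188/3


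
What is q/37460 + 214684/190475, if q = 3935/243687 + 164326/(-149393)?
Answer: 58552967292031109083/51951532229765051700 ≈ 1.1271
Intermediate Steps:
q = -39456248507/36405131991 (q = 3935*(1/243687) + 164326*(-1/149393) = 3935/243687 - 164326/149393 = -39456248507/36405131991 ≈ -1.0838)
q/37460 + 214684/190475 = -39456248507/36405131991/37460 + 214684/190475 = -39456248507/36405131991*1/37460 + 214684*(1/190475) = -39456248507/1363736244382860 + 214684/190475 = 58552967292031109083/51951532229765051700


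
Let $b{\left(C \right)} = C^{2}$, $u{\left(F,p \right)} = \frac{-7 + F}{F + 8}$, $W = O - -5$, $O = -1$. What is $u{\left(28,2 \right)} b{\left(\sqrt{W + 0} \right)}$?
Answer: $\frac{7}{3} \approx 2.3333$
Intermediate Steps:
$W = 4$ ($W = -1 - -5 = -1 + 5 = 4$)
$u{\left(F,p \right)} = \frac{-7 + F}{8 + F}$
$u{\left(28,2 \right)} b{\left(\sqrt{W + 0} \right)} = \frac{-7 + 28}{8 + 28} \left(\sqrt{4 + 0}\right)^{2} = \frac{1}{36} \cdot 21 \left(\sqrt{4}\right)^{2} = \frac{1}{36} \cdot 21 \cdot 2^{2} = \frac{7}{12} \cdot 4 = \frac{7}{3}$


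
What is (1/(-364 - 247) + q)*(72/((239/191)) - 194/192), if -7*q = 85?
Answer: -1604029559/2336464 ≈ -686.52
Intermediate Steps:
q = -85/7 (q = -⅐*85 = -85/7 ≈ -12.143)
(1/(-364 - 247) + q)*(72/((239/191)) - 194/192) = (1/(-364 - 247) - 85/7)*(72/((239/191)) - 194/192) = (1/(-611) - 85/7)*(72/((239*(1/191))) - 194*1/192) = (-1/611 - 85/7)*(72/(239/191) - 97/96) = -51942*(72*(191/239) - 97/96)/4277 = -51942*(13752/239 - 97/96)/4277 = -51942/4277*1297009/22944 = -1604029559/2336464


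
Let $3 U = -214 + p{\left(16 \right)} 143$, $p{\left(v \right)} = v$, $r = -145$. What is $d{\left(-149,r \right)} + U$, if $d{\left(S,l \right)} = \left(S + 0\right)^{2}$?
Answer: $\frac{68677}{3} \approx 22892.0$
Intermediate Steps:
$d{\left(S,l \right)} = S^{2}$
$U = \frac{2074}{3}$ ($U = \frac{-214 + 16 \cdot 143}{3} = \frac{-214 + 2288}{3} = \frac{1}{3} \cdot 2074 = \frac{2074}{3} \approx 691.33$)
$d{\left(-149,r \right)} + U = \left(-149\right)^{2} + \frac{2074}{3} = 22201 + \frac{2074}{3} = \frac{68677}{3}$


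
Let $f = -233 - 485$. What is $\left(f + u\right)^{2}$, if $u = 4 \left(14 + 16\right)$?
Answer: $357604$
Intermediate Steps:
$f = -718$ ($f = -233 - 485 = -718$)
$u = 120$ ($u = 4 \cdot 30 = 120$)
$\left(f + u\right)^{2} = \left(-718 + 120\right)^{2} = \left(-598\right)^{2} = 357604$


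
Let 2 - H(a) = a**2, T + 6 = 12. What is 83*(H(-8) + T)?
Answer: -4648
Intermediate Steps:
T = 6 (T = -6 + 12 = 6)
H(a) = 2 - a**2
83*(H(-8) + T) = 83*((2 - 1*(-8)**2) + 6) = 83*((2 - 1*64) + 6) = 83*((2 - 64) + 6) = 83*(-62 + 6) = 83*(-56) = -4648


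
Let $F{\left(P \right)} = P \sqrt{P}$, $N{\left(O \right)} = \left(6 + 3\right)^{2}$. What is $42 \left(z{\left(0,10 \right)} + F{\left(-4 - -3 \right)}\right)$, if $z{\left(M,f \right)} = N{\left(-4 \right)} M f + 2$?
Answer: $84 - 42 i \approx 84.0 - 42.0 i$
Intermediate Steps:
$N{\left(O \right)} = 81$ ($N{\left(O \right)} = 9^{2} = 81$)
$F{\left(P \right)} = P^{\frac{3}{2}}$
$z{\left(M,f \right)} = 2 + 81 M f$ ($z{\left(M,f \right)} = 81 M f + 2 = 2 + 81 M f$)
$42 \left(z{\left(0,10 \right)} + F{\left(-4 - -3 \right)}\right) = 42 \left(\left(2 + 81 \cdot 0 \cdot 10\right) + \left(-4 - -3\right)^{\frac{3}{2}}\right) = 42 \left(\left(2 + 0\right) + \left(-4 + 3\right)^{\frac{3}{2}}\right) = 42 \left(2 + \left(-1\right)^{\frac{3}{2}}\right) = 42 \left(2 - i\right) = 84 - 42 i$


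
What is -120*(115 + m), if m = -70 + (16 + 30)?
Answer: -10920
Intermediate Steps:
m = -24 (m = -70 + 46 = -24)
-120*(115 + m) = -120*(115 - 24) = -120*91 = -10920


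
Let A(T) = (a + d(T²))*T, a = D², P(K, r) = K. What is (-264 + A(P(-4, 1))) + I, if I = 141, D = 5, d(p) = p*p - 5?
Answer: -1227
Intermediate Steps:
d(p) = -5 + p² (d(p) = p² - 5 = -5 + p²)
a = 25 (a = 5² = 25)
A(T) = T*(20 + T⁴) (A(T) = (25 + (-5 + (T²)²))*T = (25 + (-5 + T⁴))*T = (20 + T⁴)*T = T*(20 + T⁴))
(-264 + A(P(-4, 1))) + I = (-264 - 4*(20 + (-4)⁴)) + 141 = (-264 - 4*(20 + 256)) + 141 = (-264 - 4*276) + 141 = (-264 - 1104) + 141 = -1368 + 141 = -1227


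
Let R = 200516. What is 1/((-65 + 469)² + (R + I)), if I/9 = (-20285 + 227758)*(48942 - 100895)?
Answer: -1/97009239189 ≈ -1.0308e-11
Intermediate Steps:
I = -97009602921 (I = 9*((-20285 + 227758)*(48942 - 100895)) = 9*(207473*(-51953)) = 9*(-10778844769) = -97009602921)
1/((-65 + 469)² + (R + I)) = 1/((-65 + 469)² + (200516 - 97009602921)) = 1/(404² - 97009402405) = 1/(163216 - 97009402405) = 1/(-97009239189) = -1/97009239189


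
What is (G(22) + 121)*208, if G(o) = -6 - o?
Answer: 19344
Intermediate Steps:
(G(22) + 121)*208 = ((-6 - 1*22) + 121)*208 = ((-6 - 22) + 121)*208 = (-28 + 121)*208 = 93*208 = 19344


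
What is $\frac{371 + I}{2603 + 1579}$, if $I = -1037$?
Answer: $- \frac{111}{697} \approx -0.15925$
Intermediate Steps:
$\frac{371 + I}{2603 + 1579} = \frac{371 - 1037}{2603 + 1579} = - \frac{666}{4182} = \left(-666\right) \frac{1}{4182} = - \frac{111}{697}$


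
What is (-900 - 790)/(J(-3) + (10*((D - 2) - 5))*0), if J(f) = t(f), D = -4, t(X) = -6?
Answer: 845/3 ≈ 281.67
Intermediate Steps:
J(f) = -6
(-900 - 790)/(J(-3) + (10*((D - 2) - 5))*0) = (-900 - 790)/(-6 + (10*((-4 - 2) - 5))*0) = -1690/(-6 + (10*(-6 - 5))*0) = -1690/(-6 + (10*(-11))*0) = -1690/(-6 - 110*0) = -1690/(-6 + 0) = -1690/(-6) = -1690*(-⅙) = 845/3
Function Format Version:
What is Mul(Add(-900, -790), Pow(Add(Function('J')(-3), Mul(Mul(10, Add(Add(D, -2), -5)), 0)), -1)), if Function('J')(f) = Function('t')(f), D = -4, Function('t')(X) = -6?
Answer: Rational(845, 3) ≈ 281.67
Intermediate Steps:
Function('J')(f) = -6
Mul(Add(-900, -790), Pow(Add(Function('J')(-3), Mul(Mul(10, Add(Add(D, -2), -5)), 0)), -1)) = Mul(Add(-900, -790), Pow(Add(-6, Mul(Mul(10, Add(Add(-4, -2), -5)), 0)), -1)) = Mul(-1690, Pow(Add(-6, Mul(Mul(10, Add(-6, -5)), 0)), -1)) = Mul(-1690, Pow(Add(-6, Mul(Mul(10, -11), 0)), -1)) = Mul(-1690, Pow(Add(-6, Mul(-110, 0)), -1)) = Mul(-1690, Pow(Add(-6, 0), -1)) = Mul(-1690, Pow(-6, -1)) = Mul(-1690, Rational(-1, 6)) = Rational(845, 3)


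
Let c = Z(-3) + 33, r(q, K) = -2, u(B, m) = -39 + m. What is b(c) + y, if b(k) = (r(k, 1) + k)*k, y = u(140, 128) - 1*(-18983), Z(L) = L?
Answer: 19912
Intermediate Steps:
y = 19072 (y = (-39 + 128) - 1*(-18983) = 89 + 18983 = 19072)
c = 30 (c = -3 + 33 = 30)
b(k) = k*(-2 + k) (b(k) = (-2 + k)*k = k*(-2 + k))
b(c) + y = 30*(-2 + 30) + 19072 = 30*28 + 19072 = 840 + 19072 = 19912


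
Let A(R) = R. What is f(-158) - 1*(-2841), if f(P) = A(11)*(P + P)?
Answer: -635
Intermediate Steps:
f(P) = 22*P (f(P) = 11*(P + P) = 11*(2*P) = 22*P)
f(-158) - 1*(-2841) = 22*(-158) - 1*(-2841) = -3476 + 2841 = -635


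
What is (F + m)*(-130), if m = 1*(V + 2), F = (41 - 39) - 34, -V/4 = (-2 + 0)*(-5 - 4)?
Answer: 13260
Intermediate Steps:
V = -72 (V = -4*(-2 + 0)*(-5 - 4) = -(-8)*(-9) = -4*18 = -72)
F = -32 (F = 2 - 34 = -32)
m = -70 (m = 1*(-72 + 2) = 1*(-70) = -70)
(F + m)*(-130) = (-32 - 70)*(-130) = -102*(-130) = 13260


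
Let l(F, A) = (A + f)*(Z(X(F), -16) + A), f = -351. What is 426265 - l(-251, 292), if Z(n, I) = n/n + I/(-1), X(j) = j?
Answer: 444496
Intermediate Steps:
Z(n, I) = 1 - I (Z(n, I) = 1 + I*(-1) = 1 - I)
l(F, A) = (-351 + A)*(17 + A) (l(F, A) = (A - 351)*((1 - 1*(-16)) + A) = (-351 + A)*((1 + 16) + A) = (-351 + A)*(17 + A))
426265 - l(-251, 292) = 426265 - (-5967 + 292² - 334*292) = 426265 - (-5967 + 85264 - 97528) = 426265 - 1*(-18231) = 426265 + 18231 = 444496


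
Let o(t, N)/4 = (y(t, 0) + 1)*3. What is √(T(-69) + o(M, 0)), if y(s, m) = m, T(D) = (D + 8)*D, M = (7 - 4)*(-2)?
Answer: 3*√469 ≈ 64.969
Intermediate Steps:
M = -6 (M = 3*(-2) = -6)
T(D) = D*(8 + D) (T(D) = (8 + D)*D = D*(8 + D))
o(t, N) = 12 (o(t, N) = 4*((0 + 1)*3) = 4*(1*3) = 4*3 = 12)
√(T(-69) + o(M, 0)) = √(-69*(8 - 69) + 12) = √(-69*(-61) + 12) = √(4209 + 12) = √4221 = 3*√469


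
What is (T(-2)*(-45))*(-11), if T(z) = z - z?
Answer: 0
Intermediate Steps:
T(z) = 0
(T(-2)*(-45))*(-11) = (0*(-45))*(-11) = 0*(-11) = 0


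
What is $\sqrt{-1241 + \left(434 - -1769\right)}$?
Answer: $\sqrt{962} \approx 31.016$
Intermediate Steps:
$\sqrt{-1241 + \left(434 - -1769\right)} = \sqrt{-1241 + \left(434 + 1769\right)} = \sqrt{-1241 + 2203} = \sqrt{962}$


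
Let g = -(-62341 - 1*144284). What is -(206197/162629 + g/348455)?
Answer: -21090718552/11333777639 ≈ -1.8609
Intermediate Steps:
g = 206625 (g = -(-62341 - 144284) = -1*(-206625) = 206625)
-(206197/162629 + g/348455) = -(206197/162629 + 206625/348455) = -(206197*(1/162629) + 206625*(1/348455)) = -(206197/162629 + 41325/69691) = -1*21090718552/11333777639 = -21090718552/11333777639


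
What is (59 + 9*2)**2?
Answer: 5929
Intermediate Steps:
(59 + 9*2)**2 = (59 + 18)**2 = 77**2 = 5929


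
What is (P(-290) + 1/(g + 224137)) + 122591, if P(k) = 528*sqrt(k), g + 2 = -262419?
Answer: 4693273843/38284 + 528*I*sqrt(290) ≈ 1.2259e+5 + 8991.5*I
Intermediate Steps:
g = -262421 (g = -2 - 262419 = -262421)
(P(-290) + 1/(g + 224137)) + 122591 = (528*sqrt(-290) + 1/(-262421 + 224137)) + 122591 = (528*(I*sqrt(290)) + 1/(-38284)) + 122591 = (528*I*sqrt(290) - 1/38284) + 122591 = (-1/38284 + 528*I*sqrt(290)) + 122591 = 4693273843/38284 + 528*I*sqrt(290)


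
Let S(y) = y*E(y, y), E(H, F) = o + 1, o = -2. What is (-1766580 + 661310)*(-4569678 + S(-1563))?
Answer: 5049000466050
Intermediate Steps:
E(H, F) = -1 (E(H, F) = -2 + 1 = -1)
S(y) = -y (S(y) = y*(-1) = -y)
(-1766580 + 661310)*(-4569678 + S(-1563)) = (-1766580 + 661310)*(-4569678 - 1*(-1563)) = -1105270*(-4569678 + 1563) = -1105270*(-4568115) = 5049000466050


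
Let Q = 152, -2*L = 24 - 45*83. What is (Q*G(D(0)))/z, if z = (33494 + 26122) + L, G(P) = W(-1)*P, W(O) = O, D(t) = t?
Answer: 0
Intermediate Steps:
L = 3711/2 (L = -(24 - 45*83)/2 = -(24 - 3735)/2 = -½*(-3711) = 3711/2 ≈ 1855.5)
G(P) = -P
z = 122943/2 (z = (33494 + 26122) + 3711/2 = 59616 + 3711/2 = 122943/2 ≈ 61472.)
(Q*G(D(0)))/z = (152*(-1*0))/(122943/2) = (152*0)*(2/122943) = 0*(2/122943) = 0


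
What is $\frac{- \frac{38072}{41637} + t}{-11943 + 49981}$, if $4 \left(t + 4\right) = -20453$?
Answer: $- \frac{77492731}{575922984} \approx -0.13455$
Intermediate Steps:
$t = - \frac{20469}{4}$ ($t = -4 + \frac{1}{4} \left(-20453\right) = -4 - \frac{20453}{4} = - \frac{20469}{4} \approx -5117.3$)
$\frac{- \frac{38072}{41637} + t}{-11943 + 49981} = \frac{- \frac{38072}{41637} - \frac{20469}{4}}{-11943 + 49981} = \frac{\left(-38072\right) \frac{1}{41637} - \frac{20469}{4}}{38038} = \left(- \frac{38072}{41637} - \frac{20469}{4}\right) \frac{1}{38038} = \left(- \frac{852420041}{166548}\right) \frac{1}{38038} = - \frac{77492731}{575922984}$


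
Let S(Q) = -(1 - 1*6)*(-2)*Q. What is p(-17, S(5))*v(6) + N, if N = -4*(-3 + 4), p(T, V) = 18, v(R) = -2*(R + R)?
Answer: -436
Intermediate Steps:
v(R) = -4*R
S(Q) = -10*Q (S(Q) = -(1 - 6)*(-2)*Q = -(-5*(-2))*Q = -10*Q)
N = -4 (N = -4*1 = -4)
p(-17, S(5))*v(6) + N = 18*(-4*6) - 4 = 18*(-24) - 4 = -432 - 4 = -436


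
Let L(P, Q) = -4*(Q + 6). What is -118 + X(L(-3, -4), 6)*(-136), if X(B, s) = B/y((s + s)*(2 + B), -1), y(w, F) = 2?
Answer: 426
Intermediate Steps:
L(P, Q) = -24 - 4*Q (L(P, Q) = -4*(6 + Q) = -24 - 4*Q)
X(B, s) = B/2
-118 + X(L(-3, -4), 6)*(-136) = -118 + ((-24 - 4*(-4))/2)*(-136) = -118 + ((-24 + 16)/2)*(-136) = -118 + ((½)*(-8))*(-136) = -118 - 4*(-136) = -118 + 544 = 426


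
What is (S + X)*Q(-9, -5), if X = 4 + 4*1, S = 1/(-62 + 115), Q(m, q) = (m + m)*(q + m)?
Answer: 107100/53 ≈ 2020.8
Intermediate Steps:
Q(m, q) = 2*m*(m + q) (Q(m, q) = (2*m)*(m + q) = 2*m*(m + q))
S = 1/53 ≈ 0.018868
X = 8 (X = 4 + 4 = 8)
(S + X)*Q(-9, -5) = (1/53 + 8)*(2*(-9)*(-9 - 5)) = 425*(2*(-9)*(-14))/53 = (425/53)*252 = 107100/53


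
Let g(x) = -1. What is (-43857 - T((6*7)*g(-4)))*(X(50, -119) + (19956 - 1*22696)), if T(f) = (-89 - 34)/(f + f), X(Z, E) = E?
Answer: 3510957783/28 ≈ 1.2539e+8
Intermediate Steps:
T(f) = -123/(2*f) (T(f) = -123*1/(2*f) = -123/(2*f))
(-43857 - T((6*7)*g(-4)))*(X(50, -119) + (19956 - 1*22696)) = (-43857 - (-123)/(2*((6*7)*(-1))))*(-119 + (19956 - 1*22696)) = (-43857 - (-123)/(2*(42*(-1))))*(-119 + (19956 - 22696)) = (-43857 - (-123)/(2*(-42)))*(-119 - 2740) = (-43857 - (-123)*(-1)/(2*42))*(-2859) = (-43857 - 1*41/28)*(-2859) = (-43857 - 41/28)*(-2859) = -1228037/28*(-2859) = 3510957783/28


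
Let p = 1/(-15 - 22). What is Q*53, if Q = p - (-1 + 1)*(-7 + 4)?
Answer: -53/37 ≈ -1.4324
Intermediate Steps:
p = -1/37 (p = 1/(-37) = -1/37 ≈ -0.027027)
Q = -1/37 (Q = -1/37 - (-1 + 1)*(-7 + 4) = -1/37 - 0*(-3) = -1/37 - 1*0 = -1/37 + 0 = -1/37 ≈ -0.027027)
Q*53 = -1/37*53 = -53/37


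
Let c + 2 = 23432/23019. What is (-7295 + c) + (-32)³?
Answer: -922232803/23019 ≈ -40064.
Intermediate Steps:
c = -22606/23019 (c = -2 + 23432/23019 = -22606/23019 ≈ -0.98206)
(-7295 + c) + (-32)³ = (-7295 - 22606/23019) + (-32)³ = -167946211/23019 - 32768 = -922232803/23019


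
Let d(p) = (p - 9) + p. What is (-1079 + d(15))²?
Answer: 1119364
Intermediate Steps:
d(p) = -9 + 2*p (d(p) = (-9 + p) + p = -9 + 2*p)
(-1079 + d(15))² = (-1079 + (-9 + 2*15))² = (-1079 + (-9 + 30))² = (-1079 + 21)² = (-1058)² = 1119364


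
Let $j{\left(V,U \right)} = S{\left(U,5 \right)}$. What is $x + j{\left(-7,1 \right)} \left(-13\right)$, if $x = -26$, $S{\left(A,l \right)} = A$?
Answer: $-39$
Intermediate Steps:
$j{\left(V,U \right)} = U$
$x + j{\left(-7,1 \right)} \left(-13\right) = -26 + 1 \left(-13\right) = -26 - 13 = -39$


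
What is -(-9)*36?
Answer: 324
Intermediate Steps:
-(-9)*36 = -1*(-324) = 324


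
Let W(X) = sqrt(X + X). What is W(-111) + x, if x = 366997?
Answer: 366997 + I*sqrt(222) ≈ 3.67e+5 + 14.9*I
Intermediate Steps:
W(X) = sqrt(2)*sqrt(X) (W(X) = sqrt(2*X) = sqrt(2)*sqrt(X))
W(-111) + x = sqrt(2)*sqrt(-111) + 366997 = sqrt(2)*(I*sqrt(111)) + 366997 = I*sqrt(222) + 366997 = 366997 + I*sqrt(222)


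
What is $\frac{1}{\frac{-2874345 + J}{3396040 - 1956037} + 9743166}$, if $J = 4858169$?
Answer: $\frac{1440003}{14030190253322} \approx 1.0264 \cdot 10^{-7}$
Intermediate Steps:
$\frac{1}{\frac{-2874345 + J}{3396040 - 1956037} + 9743166} = \frac{1}{\frac{-2874345 + 4858169}{3396040 - 1956037} + 9743166} = \frac{1}{\frac{1983824}{1440003} + 9743166} = \frac{1}{\frac{14030190253322}{1440003}} = \frac{1440003}{14030190253322}$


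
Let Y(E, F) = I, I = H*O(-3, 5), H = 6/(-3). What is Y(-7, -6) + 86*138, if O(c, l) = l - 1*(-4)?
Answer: 11850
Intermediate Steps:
H = -2 (H = 6*(-1/3) = -2)
O(c, l) = 4 + l (O(c, l) = l + 4 = 4 + l)
I = -18 (I = -2*(4 + 5) = -2*9 = -18)
Y(E, F) = -18
Y(-7, -6) + 86*138 = -18 + 86*138 = -18 + 11868 = 11850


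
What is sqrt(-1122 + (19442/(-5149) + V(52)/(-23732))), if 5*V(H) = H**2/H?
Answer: I*sqrt(26265555915783500145)/152745085 ≈ 33.553*I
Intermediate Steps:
V(H) = H/5 (V(H) = (H**2/H)/5 = H/5)
sqrt(-1122 + (19442/(-5149) + V(52)/(-23732))) = sqrt(-1122 + (19442/(-5149) + ((1/5)*52)/(-23732))) = sqrt(-1122 + (19442*(-1/5149) + (52/5)*(-1/23732))) = sqrt(-1122 + (-19442/5149 - 13/29665)) = sqrt(-1122 - 576813867/152745085) = sqrt(-171956799237/152745085) = I*sqrt(26265555915783500145)/152745085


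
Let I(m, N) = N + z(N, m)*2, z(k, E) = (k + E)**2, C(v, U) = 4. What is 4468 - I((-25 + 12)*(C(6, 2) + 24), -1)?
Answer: -261981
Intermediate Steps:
z(k, E) = (E + k)**2
I(m, N) = N + 2*(N + m)**2 (I(m, N) = N + (m + N)**2*2 = N + (N + m)**2*2 = N + 2*(N + m)**2)
4468 - I((-25 + 12)*(C(6, 2) + 24), -1) = 4468 - (-1 + 2*(-1 + (-25 + 12)*(4 + 24))**2) = 4468 - (-1 + 2*(-1 - 13*28)**2) = 4468 - (-1 + 2*(-1 - 364)**2) = 4468 - (-1 + 2*(-365)**2) = 4468 - (-1 + 2*133225) = 4468 - (-1 + 266450) = 4468 - 1*266449 = 4468 - 266449 = -261981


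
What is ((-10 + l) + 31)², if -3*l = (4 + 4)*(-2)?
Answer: 6241/9 ≈ 693.44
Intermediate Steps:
l = 16/3 (l = -(4 + 4)*(-2)/3 = -8*(-2)/3 = -⅓*(-16) = 16/3 ≈ 5.3333)
((-10 + l) + 31)² = ((-10 + 16/3) + 31)² = (-14/3 + 31)² = (79/3)² = 6241/9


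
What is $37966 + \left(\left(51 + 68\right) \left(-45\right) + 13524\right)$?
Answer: $46135$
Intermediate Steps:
$37966 + \left(\left(51 + 68\right) \left(-45\right) + 13524\right) = 37966 + \left(119 \left(-45\right) + 13524\right) = 37966 + \left(-5355 + 13524\right) = 37966 + 8169 = 46135$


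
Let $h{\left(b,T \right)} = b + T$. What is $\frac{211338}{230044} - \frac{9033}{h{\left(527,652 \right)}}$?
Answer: $- \frac{1531675}{227154} \approx -6.7429$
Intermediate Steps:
$h{\left(b,T \right)} = T + b$
$\frac{211338}{230044} - \frac{9033}{h{\left(527,652 \right)}} = \frac{211338}{230044} - \frac{9033}{652 + 527} = 211338 \cdot \frac{1}{230044} - \frac{9033}{1179} = \frac{531}{578} - \frac{3011}{393} = - \frac{1531675}{227154}$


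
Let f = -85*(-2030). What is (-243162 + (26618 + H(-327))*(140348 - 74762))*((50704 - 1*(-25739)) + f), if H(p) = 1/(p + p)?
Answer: 47373959087719199/109 ≈ 4.3462e+14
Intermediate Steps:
H(p) = 1/(2*p)
f = 172550
(-243162 + (26618 + H(-327))*(140348 - 74762))*((50704 - 1*(-25739)) + f) = (-243162 + (26618 + (1/2)/(-327))*(140348 - 74762))*((50704 - 1*(-25739)) + 172550) = (-243162 + (26618 + (1/2)*(-1/327))*65586)*((50704 + 25739) + 172550) = (-243162 + (26618 - 1/654)*65586)*(76443 + 172550) = (-243162 + (17408171/654)*65586)*248993 = (-243162 + 190288717201/109)*248993 = (190262212543/109)*248993 = 47373959087719199/109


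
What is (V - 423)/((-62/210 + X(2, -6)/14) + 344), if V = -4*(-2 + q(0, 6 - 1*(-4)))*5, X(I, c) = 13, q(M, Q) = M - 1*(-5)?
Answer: -2070/1477 ≈ -1.4015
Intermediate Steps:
q(M, Q) = 5 + M (q(M, Q) = M + 5 = 5 + M)
V = -60 (V = -4*(-2 + (5 + 0))*5 = -4*(-2 + 5)*5 = -12*5 = -4*15 = -60)
(V - 423)/((-62/210 + X(2, -6)/14) + 344) = (-60 - 423)/((-62/210 + 13/14) + 344) = -483/((-62*1/210 + 13*(1/14)) + 344) = -483/((-31/105 + 13/14) + 344) = -483/(19/30 + 344) = -483/10339/30 = -483*30/10339 = -2070/1477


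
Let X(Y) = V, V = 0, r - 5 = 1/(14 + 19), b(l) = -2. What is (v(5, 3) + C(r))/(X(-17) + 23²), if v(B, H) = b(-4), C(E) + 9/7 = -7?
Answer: -72/3703 ≈ -0.019444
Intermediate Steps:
r = 166/33 (r = 5 + 1/(14 + 19) = 5 + 1/33 = 166/33 ≈ 5.0303)
C(E) = -58/7 (C(E) = -9/7 - 7 = -58/7)
v(B, H) = -2
X(Y) = 0
(v(5, 3) + C(r))/(X(-17) + 23²) = (-2 - 58/7)/(0 + 23²) = -72/(7*(0 + 529)) = -72/7/529 = -72/7*1/529 = -72/3703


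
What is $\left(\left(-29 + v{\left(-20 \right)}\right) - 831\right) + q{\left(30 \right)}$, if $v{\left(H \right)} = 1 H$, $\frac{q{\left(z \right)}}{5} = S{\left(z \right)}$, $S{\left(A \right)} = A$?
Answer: $-730$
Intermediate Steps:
$q{\left(z \right)} = 5 z$
$v{\left(H \right)} = H$
$\left(\left(-29 + v{\left(-20 \right)}\right) - 831\right) + q{\left(30 \right)} = \left(\left(-29 - 20\right) - 831\right) + 5 \cdot 30 = \left(-49 - 831\right) + 150 = -880 + 150 = -730$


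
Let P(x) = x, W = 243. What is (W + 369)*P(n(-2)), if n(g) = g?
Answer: -1224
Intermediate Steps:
(W + 369)*P(n(-2)) = (243 + 369)*(-2) = 612*(-2) = -1224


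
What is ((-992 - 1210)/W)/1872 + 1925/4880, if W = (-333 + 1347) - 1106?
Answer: 713077/1750944 ≈ 0.40725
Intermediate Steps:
W = -92 (W = 1014 - 1106 = -92)
((-992 - 1210)/W)/1872 + 1925/4880 = ((-992 - 1210)/(-92))/1872 + 1925/4880 = -2202*(-1/92)*(1/1872) + 1925*(1/4880) = (1101/46)*(1/1872) + 385/976 = 367/28704 + 385/976 = 713077/1750944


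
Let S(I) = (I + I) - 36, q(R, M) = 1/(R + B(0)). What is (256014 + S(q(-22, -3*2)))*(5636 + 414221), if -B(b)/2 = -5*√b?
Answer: 1182215286749/11 ≈ 1.0747e+11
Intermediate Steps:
B(b) = 10*√b (B(b) = -(-10)*√b = 10*√b)
q(R, M) = 1/R (q(R, M) = 1/(R + 10*√0) = 1/(R + 10*0) = 1/(R + 0) = 1/R)
S(I) = -36 + 2*I (S(I) = 2*I - 36 = -36 + 2*I)
(256014 + S(q(-22, -3*2)))*(5636 + 414221) = (256014 + (-36 + 2/(-22)))*(5636 + 414221) = (256014 + (-36 + 2*(-1/22)))*419857 = (256014 + (-36 - 1/11))*419857 = (256014 - 397/11)*419857 = (2815757/11)*419857 = 1182215286749/11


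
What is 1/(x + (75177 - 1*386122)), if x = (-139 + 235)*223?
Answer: -1/289537 ≈ -3.4538e-6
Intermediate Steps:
x = 21408 (x = 96*223 = 21408)
1/(x + (75177 - 1*386122)) = 1/(21408 + (75177 - 1*386122)) = 1/(21408 + (75177 - 386122)) = 1/(21408 - 310945) = 1/(-289537) = -1/289537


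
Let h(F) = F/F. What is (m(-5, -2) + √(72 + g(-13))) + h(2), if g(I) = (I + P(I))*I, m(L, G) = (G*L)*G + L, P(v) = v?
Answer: -24 + √410 ≈ -3.7515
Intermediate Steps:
m(L, G) = L + L*G² (m(L, G) = L*G² + L = L + L*G²)
h(F) = 1
g(I) = 2*I² (g(I) = (I + I)*I = (2*I)*I = 2*I²)
(m(-5, -2) + √(72 + g(-13))) + h(2) = (-5*(1 + (-2)²) + √(72 + 2*(-13)²)) + 1 = (-5*(1 + 4) + √(72 + 2*169)) + 1 = (-5*5 + √(72 + 338)) + 1 = (-25 + √410) + 1 = -24 + √410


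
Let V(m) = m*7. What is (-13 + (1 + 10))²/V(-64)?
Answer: -1/112 ≈ -0.0089286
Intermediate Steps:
V(m) = 7*m
(-13 + (1 + 10))²/V(-64) = (-13 + (1 + 10))²/((7*(-64))) = (-13 + 11)²/(-448) = (-2)²*(-1/448) = 4*(-1/448) = -1/112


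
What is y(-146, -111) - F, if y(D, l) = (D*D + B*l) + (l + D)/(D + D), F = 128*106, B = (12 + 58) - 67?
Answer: 2165437/292 ≈ 7415.9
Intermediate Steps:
B = 3 (B = 70 - 67 = 3)
F = 13568
y(D, l) = D² + 3*l + (D + l)/(2*D) (y(D, l) = (D*D + 3*l) + (l + D)/(D + D) = (D² + 3*l) + (D + l)/((2*D)) = (D² + 3*l) + (D + l)*(1/(2*D)) = (D² + 3*l) + (D + l)/(2*D) = D² + 3*l + (D + l)/(2*D))
y(-146, -111) - F = (½ + (-146)² + 3*(-111) + (½)*(-111)/(-146)) - 1*13568 = (½ + 21316 - 333 + (½)*(-111)*(-1/146)) - 13568 = (½ + 21316 - 333 + 111/292) - 13568 = 6127293/292 - 13568 = 2165437/292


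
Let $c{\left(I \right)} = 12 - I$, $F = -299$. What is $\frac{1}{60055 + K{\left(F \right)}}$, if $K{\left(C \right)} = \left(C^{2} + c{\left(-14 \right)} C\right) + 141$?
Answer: $\frac{1}{141823} \approx 7.051 \cdot 10^{-6}$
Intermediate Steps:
$K{\left(C \right)} = 141 + C^{2} + 26 C$ ($K{\left(C \right)} = \left(C^{2} + \left(12 - -14\right) C\right) + 141 = \left(C^{2} + \left(12 + 14\right) C\right) + 141 = \left(C^{2} + 26 C\right) + 141 = 141 + C^{2} + 26 C$)
$\frac{1}{60055 + K{\left(F \right)}} = \frac{1}{60055 + \left(141 + \left(-299\right)^{2} + 26 \left(-299\right)\right)} = \frac{1}{60055 + \left(141 + 89401 - 7774\right)} = \frac{1}{60055 + 81768} = \frac{1}{141823}$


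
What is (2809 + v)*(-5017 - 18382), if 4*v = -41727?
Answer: 713458909/4 ≈ 1.7836e+8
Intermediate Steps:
v = -41727/4 (v = (¼)*(-41727) = -41727/4 ≈ -10432.)
(2809 + v)*(-5017 - 18382) = (2809 - 41727/4)*(-5017 - 18382) = -30491/4*(-23399) = 713458909/4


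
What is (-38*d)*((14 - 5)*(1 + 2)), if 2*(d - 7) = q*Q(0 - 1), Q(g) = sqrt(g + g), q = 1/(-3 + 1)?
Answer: -7182 + 513*I*sqrt(2)/2 ≈ -7182.0 + 362.75*I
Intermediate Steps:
q = -1/2 (q = 1/(-2) = -1/2 ≈ -0.50000)
Q(g) = sqrt(2)*sqrt(g) (Q(g) = sqrt(2*g) = sqrt(2)*sqrt(g))
d = 7 - I*sqrt(2)/4 (d = 7 + (-sqrt(2)*sqrt(0 - 1)/2)/2 = 7 + (-sqrt(2)*sqrt(-1)/2)/2 = 7 + (-sqrt(2)*I/2)/2 = 7 + (-I*sqrt(2)/2)/2 = 7 - I*sqrt(2)/4 ≈ 7.0 - 0.35355*I)
(-38*d)*((14 - 5)*(1 + 2)) = (-38*(7 - I*sqrt(2)/4))*((14 - 5)*(1 + 2)) = (-266 + 19*I*sqrt(2)/2)*(9*3) = (-266 + 19*I*sqrt(2)/2)*27 = -7182 + 513*I*sqrt(2)/2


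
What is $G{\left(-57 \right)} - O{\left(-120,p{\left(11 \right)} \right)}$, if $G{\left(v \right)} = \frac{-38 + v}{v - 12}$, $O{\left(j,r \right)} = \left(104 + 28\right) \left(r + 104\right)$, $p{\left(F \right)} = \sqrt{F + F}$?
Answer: $- \frac{947137}{69} - 132 \sqrt{22} \approx -14346.0$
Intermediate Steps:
$p{\left(F \right)} = \sqrt{2} \sqrt{F}$ ($p{\left(F \right)} = \sqrt{2 F} = \sqrt{2} \sqrt{F}$)
$O{\left(j,r \right)} = 13728 + 132 r$ ($O{\left(j,r \right)} = 132 \left(104 + r\right) = 13728 + 132 r$)
$G{\left(v \right)} = \frac{-38 + v}{-12 + v}$ ($G{\left(v \right)} = \frac{-38 + v}{v + \left(-27 + 15\right)} = \frac{-38 + v}{v - 12} = \frac{-38 + v}{-12 + v}$)
$G{\left(-57 \right)} - O{\left(-120,p{\left(11 \right)} \right)} = \frac{-38 - 57}{-12 - 57} - \left(13728 + 132 \sqrt{2} \sqrt{11}\right) = \frac{1}{-69} \left(-95\right) - \left(13728 + 132 \sqrt{22}\right) = \left(- \frac{1}{69}\right) \left(-95\right) - \left(13728 + 132 \sqrt{22}\right) = \frac{95}{69} - \left(13728 + 132 \sqrt{22}\right) = - \frac{947137}{69} - 132 \sqrt{22}$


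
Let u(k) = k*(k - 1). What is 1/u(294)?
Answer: 1/86142 ≈ 1.1609e-5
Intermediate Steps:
u(k) = k*(-1 + k)
1/u(294) = 1/(294*(-1 + 294)) = 1/(294*293) = 1/86142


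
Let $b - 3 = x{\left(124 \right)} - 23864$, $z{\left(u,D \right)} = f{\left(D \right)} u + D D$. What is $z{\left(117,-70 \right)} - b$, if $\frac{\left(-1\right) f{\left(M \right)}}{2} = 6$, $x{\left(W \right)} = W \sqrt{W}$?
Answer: $27357 - 248 \sqrt{31} \approx 25976.0$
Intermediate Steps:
$x{\left(W \right)} = W^{\frac{3}{2}}$
$f{\left(M \right)} = -12$ ($f{\left(M \right)} = \left(-2\right) 6 = -12$)
$z{\left(u,D \right)} = D^{2} - 12 u$ ($z{\left(u,D \right)} = - 12 u + D D = - 12 u + D^{2} = D^{2} - 12 u$)
$b = -23861 + 248 \sqrt{31}$ ($b = 3 - \left(23864 - 124^{\frac{3}{2}}\right) = 3 - \left(23864 - 248 \sqrt{31}\right) = -23861 + 248 \sqrt{31} \approx -22480.0$)
$z{\left(117,-70 \right)} - b = \left(\left(-70\right)^{2} - 1404\right) - \left(-23861 + 248 \sqrt{31}\right) = \left(4900 - 1404\right) + \left(23861 - 248 \sqrt{31}\right) = 3496 + \left(23861 - 248 \sqrt{31}\right) = 27357 - 248 \sqrt{31}$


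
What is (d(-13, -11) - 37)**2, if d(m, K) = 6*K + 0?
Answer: 10609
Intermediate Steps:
d(m, K) = 6*K
(d(-13, -11) - 37)**2 = (6*(-11) - 37)**2 = (-66 - 37)**2 = (-103)**2 = 10609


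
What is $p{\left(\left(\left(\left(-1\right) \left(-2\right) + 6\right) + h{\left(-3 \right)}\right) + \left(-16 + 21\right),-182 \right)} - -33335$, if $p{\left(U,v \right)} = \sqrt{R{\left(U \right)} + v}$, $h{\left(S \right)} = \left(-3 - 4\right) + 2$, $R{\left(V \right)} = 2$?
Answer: $33335 + 6 i \sqrt{5} \approx 33335.0 + 13.416 i$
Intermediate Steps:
$h{\left(S \right)} = -5$ ($h{\left(S \right)} = -7 + 2 = -5$)
$p{\left(U,v \right)} = \sqrt{2 + v}$
$p{\left(\left(\left(\left(-1\right) \left(-2\right) + 6\right) + h{\left(-3 \right)}\right) + \left(-16 + 21\right),-182 \right)} - -33335 = \sqrt{2 - 182} - -33335 = \sqrt{-180} + 33335 = 6 i \sqrt{5} + 33335 = 33335 + 6 i \sqrt{5}$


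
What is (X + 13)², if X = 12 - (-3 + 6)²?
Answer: 256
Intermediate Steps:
X = 3 (X = 12 - 1*3² = 12 - 1*9 = 12 - 9 = 3)
(X + 13)² = (3 + 13)² = 16² = 256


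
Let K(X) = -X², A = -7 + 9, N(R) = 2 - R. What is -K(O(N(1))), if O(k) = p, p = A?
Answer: 4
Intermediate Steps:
A = 2
p = 2
O(k) = 2
-K(O(N(1))) = -(-1)*2² = -(-1)*4 = -1*(-4) = 4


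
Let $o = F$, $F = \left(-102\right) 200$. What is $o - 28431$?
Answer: $-48831$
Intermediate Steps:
$F = -20400$
$o = -20400$
$o - 28431 = -20400 - 28431 = -48831$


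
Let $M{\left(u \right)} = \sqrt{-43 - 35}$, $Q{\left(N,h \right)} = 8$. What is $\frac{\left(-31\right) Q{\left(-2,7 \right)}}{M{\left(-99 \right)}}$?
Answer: $\frac{124 i \sqrt{78}}{39} \approx 28.08 i$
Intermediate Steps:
$M{\left(u \right)} = i \sqrt{78}$ ($M{\left(u \right)} = \sqrt{-78} = i \sqrt{78}$)
$\frac{\left(-31\right) Q{\left(-2,7 \right)}}{M{\left(-99 \right)}} = \frac{\left(-31\right) 8}{i \sqrt{78}} = - 248 \left(- \frac{i \sqrt{78}}{78}\right) = \frac{124 i \sqrt{78}}{39}$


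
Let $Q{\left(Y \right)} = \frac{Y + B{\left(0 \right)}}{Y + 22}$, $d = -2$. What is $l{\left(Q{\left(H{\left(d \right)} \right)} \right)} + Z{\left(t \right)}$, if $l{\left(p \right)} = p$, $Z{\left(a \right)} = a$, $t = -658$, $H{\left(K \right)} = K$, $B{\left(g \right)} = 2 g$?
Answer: $- \frac{6581}{10} \approx -658.1$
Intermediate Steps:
$Q{\left(Y \right)} = \frac{Y}{22 + Y}$ ($Q{\left(Y \right)} = \frac{Y + 2 \cdot 0}{Y + 22} = \frac{Y + 0}{22 + Y} = \frac{Y}{22 + Y}$)
$l{\left(Q{\left(H{\left(d \right)} \right)} \right)} + Z{\left(t \right)} = - \frac{2}{22 - 2} - 658 = - \frac{2}{20} - 658 = \left(-2\right) \frac{1}{20} - 658 = - \frac{1}{10} - 658 = - \frac{6581}{10}$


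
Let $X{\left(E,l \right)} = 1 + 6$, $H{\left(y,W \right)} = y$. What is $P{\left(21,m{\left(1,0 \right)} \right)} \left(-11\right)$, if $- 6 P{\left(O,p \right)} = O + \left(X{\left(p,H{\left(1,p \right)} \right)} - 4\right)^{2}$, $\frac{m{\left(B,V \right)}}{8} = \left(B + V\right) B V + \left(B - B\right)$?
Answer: $55$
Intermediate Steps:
$X{\left(E,l \right)} = 7$
$m{\left(B,V \right)} = 8 B V \left(B + V\right)$ ($m{\left(B,V \right)} = 8 \left(\left(B + V\right) B V + \left(B - B\right)\right) = 8 \left(B \left(B + V\right) V + 0\right) = 8 \left(B V \left(B + V\right) + 0\right) = 8 B V \left(B + V\right)$)
$P{\left(O,p \right)} = - \frac{3}{2} - \frac{O}{6}$ ($P{\left(O,p \right)} = - \frac{O + \left(7 - 4\right)^{2}}{6} = - \frac{O + 3^{2}}{6} = - \frac{O + 9}{6} = - \frac{9 + O}{6} = - \frac{3}{2} - \frac{O}{6}$)
$P{\left(21,m{\left(1,0 \right)} \right)} \left(-11\right) = \left(- \frac{3}{2} - \frac{7}{2}\right) \left(-11\right) = \left(-5\right) \left(-11\right) = 55$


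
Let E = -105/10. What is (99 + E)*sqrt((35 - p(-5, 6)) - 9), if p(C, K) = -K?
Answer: 354*sqrt(2) ≈ 500.63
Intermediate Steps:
E = -21/2 (E = -105*1/10 = -21/2 ≈ -10.500)
(99 + E)*sqrt((35 - p(-5, 6)) - 9) = (99 - 21/2)*sqrt((35 - (-1)*6) - 9) = 177*sqrt((35 - 1*(-6)) - 9)/2 = 177*sqrt((35 + 6) - 9)/2 = 177*sqrt(41 - 9)/2 = 177*sqrt(32)/2 = 177*(4*sqrt(2))/2 = 354*sqrt(2)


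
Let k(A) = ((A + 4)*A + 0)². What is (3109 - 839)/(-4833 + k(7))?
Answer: 1135/548 ≈ 2.0712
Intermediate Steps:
k(A) = A²*(4 + A)² (k(A) = ((4 + A)*A + 0)² = (A*(4 + A) + 0)² = (A*(4 + A))² = A²*(4 + A)²)
(3109 - 839)/(-4833 + k(7)) = (3109 - 839)/(-4833 + 7²*(4 + 7)²) = 2270/(-4833 + 49*11²) = 2270/(-4833 + 49*121) = 2270/(-4833 + 5929) = 2270/1096 = 2270*(1/1096) = 1135/548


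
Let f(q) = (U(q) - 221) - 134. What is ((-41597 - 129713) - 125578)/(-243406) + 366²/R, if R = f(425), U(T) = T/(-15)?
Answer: -1433465606/4116425 ≈ -348.23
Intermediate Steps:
U(T) = -T/15 (U(T) = T*(-1/15) = -T/15)
f(q) = -355 - q/15 (f(q) = (-q/15 - 221) - 134 = (-221 - q/15) - 134 = -355 - q/15)
R = -1150/3 (R = -355 - 1/15*425 = -355 - 85/3 = -1150/3 ≈ -383.33)
((-41597 - 129713) - 125578)/(-243406) + 366²/R = ((-41597 - 129713) - 125578)/(-243406) + 366²/(-1150/3) = (-171310 - 125578)*(-1/243406) + 133956*(-3/1150) = -296888*(-1/243406) - 200934/575 = 8732/7159 - 200934/575 = -1433465606/4116425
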